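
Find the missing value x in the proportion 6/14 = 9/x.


Cross multiply: 6 × x = 14 × 9
6x = 126
x = 126 / 6
= 21.00

21.00


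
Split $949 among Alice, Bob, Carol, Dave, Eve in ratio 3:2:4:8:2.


Total parts = 3 + 2 + 4 + 8 + 2 = 19
Alice: 949 × 3/19 = 149.84
Bob: 949 × 2/19 = 99.89
Carol: 949 × 4/19 = 199.79
Dave: 949 × 8/19 = 399.58
Eve: 949 × 2/19 = 99.89
= Alice: $149.84, Bob: $99.89, Carol: $199.79, Dave: $399.58, Eve: $99.89

Alice: $149.84, Bob: $99.89, Carol: $199.79, Dave: $399.58, Eve: $99.89


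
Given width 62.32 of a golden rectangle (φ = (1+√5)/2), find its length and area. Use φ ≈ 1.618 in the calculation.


φ = (1 + √5) / 2 ≈ 1.618
Length = width × φ = 62.32 × 1.618 = 100.83376
≈ 100.83
Area = width × length = 62.32 × 100.83376 = 6283.9599232 ≈ 6283.96
= Length: 100.83, Area: 6283.96

Length: 100.83, Area: 6283.96


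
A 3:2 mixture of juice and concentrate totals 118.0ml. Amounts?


Total parts = 3 + 2 = 5
juice: 118.0 × 3/5 = 70.8ml
concentrate: 118.0 × 2/5 = 47.2ml
= 70.8ml and 47.2ml

70.8ml and 47.2ml


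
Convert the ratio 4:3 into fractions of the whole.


Total parts = 4 + 3 = 7
First part: 4/7 = 4/7
Second part: 3/7 = 3/7
= 4/7 and 3/7

4/7 and 3/7


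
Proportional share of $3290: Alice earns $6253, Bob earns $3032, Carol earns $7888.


Total income = 6253 + 3032 + 7888 = $17173
Alice: $3290 × 6253/17173 = $1197.95
Bob: $3290 × 3032/17173 = $580.87
Carol: $3290 × 7888/17173 = $1511.18
= Alice: $1197.95, Bob: $580.87, Carol: $1511.18

Alice: $1197.95, Bob: $580.87, Carol: $1511.18


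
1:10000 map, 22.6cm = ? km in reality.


Real distance = map distance × scale
= 22.6cm × 10000
= 226000 cm = 2260.0 m
= 2.260 km

2.260 km


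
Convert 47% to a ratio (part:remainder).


47% means 47 parts out of 100; remainder = 53
Part : remainder = 47:53
GCD = 1
= 47:53

47:53


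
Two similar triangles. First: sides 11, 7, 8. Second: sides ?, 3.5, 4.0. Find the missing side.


Scale factor = 3.5/7 = 0.5
Missing side = 11 × 0.5
= 5.5

5.5


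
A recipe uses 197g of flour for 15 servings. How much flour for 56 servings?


Direct proportion: y/x = constant
k = 197/15 ≈ 13.1333
y₂ = k × 56 = 197 × 56 / 15 = 11032/15
≈ 735.47

735.47


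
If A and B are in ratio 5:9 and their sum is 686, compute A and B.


Let A = 5k, B = 9k.
5k + 9k = 686
14k = 686 → k = 686/14 = 49
A = 5×49 = 245, B = 9×49 = 441
= A = 245, B = 441

A = 245, B = 441


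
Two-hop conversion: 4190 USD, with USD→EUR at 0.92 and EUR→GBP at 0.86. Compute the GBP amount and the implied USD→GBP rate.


Step 1: 4190 USD × 0.92 = 3854.80 EUR
Step 2: 3854.80 EUR × 0.86 = 3315.13 GBP
Implied rate USD→GBP = 0.92 × 0.86 = 0.7912
= 3315.13 GBP; implied rate 0.7912 GBP/USD

3315.13 GBP; implied rate 0.7912 GBP/USD


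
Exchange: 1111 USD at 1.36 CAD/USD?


Amount × rate = 1111 × 1.36
= 1510.96 CAD

1510.96 CAD


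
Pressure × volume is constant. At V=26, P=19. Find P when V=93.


Inverse proportion: x × y = constant
k = 26 × 19 = 494
y₂ = k / 93 = 494 / 93
= 5.31

5.31


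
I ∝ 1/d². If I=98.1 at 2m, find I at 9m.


I₁d₁² = I₂d₂²
I₂ = I₁ × (d₁/d₂)²
= 98.1 × (2/9)²
= 98.1 × 4/81
= 392.4/81
≈ 4.8444

4.8444


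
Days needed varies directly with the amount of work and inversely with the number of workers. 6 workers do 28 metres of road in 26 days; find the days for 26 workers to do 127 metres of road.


Days ∝ work / workers, so d₂ = d₁ × (m₁/m₂) × (w₂/w₁)
Workers factor (inverse): 6/26 ≈ 0.2308
Work factor (direct): 127/28 ≈ 4.5357
d₂ = 26 × 6/26 × 127/28 = (26 × 6 × 127) / (26 × 28) = 19812/728
≈ 27.21 days

27.21 days


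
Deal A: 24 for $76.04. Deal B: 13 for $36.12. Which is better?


Deal A: $76.04/24 = $3.1683/unit
Deal B: $36.12/13 = $2.7785/unit
B is cheaper per unit
= Deal B

Deal B


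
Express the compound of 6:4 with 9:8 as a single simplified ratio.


Compound ratio = (6×9) : (4×8)
= 54:32
GCD = 2
= 27:16

27:16


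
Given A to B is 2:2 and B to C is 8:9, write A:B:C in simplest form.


Match B: multiply A:B by 8 → 16:16
Multiply B:C by 2 → 16:18
Combined: 16:16:18
GCD = 2
= 8:8:9

8:8:9


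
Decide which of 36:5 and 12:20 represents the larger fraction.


36/5 = 7.2000
12/20 = 0.6000
7.2000 > 0.6000, so 36:5 is greater
= 36:5

36:5


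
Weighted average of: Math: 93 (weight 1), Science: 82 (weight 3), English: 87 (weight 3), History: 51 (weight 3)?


Numerator = 93×1 + 82×3 + 87×3 + 51×3
= 93 + 246 + 261 + 153
= 753
Total weight = 10
Weighted avg = 753/10
= 75.30

75.30


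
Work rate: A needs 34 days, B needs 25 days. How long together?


Rate of A = 1/34 per day
Rate of B = 1/25 per day
Combined rate = 1/34 + 1/25 = 59/850 ≈ 0.0694 per day
Days = 1 / combined rate = 850/59
≈ 14.41 days

14.41 days


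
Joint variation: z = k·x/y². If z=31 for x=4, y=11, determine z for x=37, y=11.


z = k·x/y²
Solve for k using the known point: k = z·y²/x = 31×121/4 = 3751/4 = 937.7500
Now evaluate at x=37, y=11:
z = k × 37 / 121 = (3751 × 37) / (4 × 121) = 138787/484
= 286.7500

286.7500


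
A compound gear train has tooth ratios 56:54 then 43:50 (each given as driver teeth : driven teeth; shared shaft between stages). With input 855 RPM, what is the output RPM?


Stage 1: RPM_B = RPM_A × t_A/t_B = 855 × 56/54 = 47880/54 ≈ 886.67
B and C share a shaft → RPM_C = RPM_B
Stage 2: RPM_D = RPM_C × t_C/t_D = RPM_A × (t_A×t_C)/(t_B×t_D)
Overall ratio = (56×43)/(54×50) = 2408/2700
RPM_D = 855 × 2408/2700 = 2058840/2700
≈ 762.53 RPM

762.53 RPM


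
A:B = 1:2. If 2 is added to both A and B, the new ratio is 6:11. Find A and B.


Let A = 1k, B = 2k.
(1k + 2) / (2k + 2) = 6/11
Cross-multiply: 11(1k + 2) = 6(2k + 2)
11k + 22 = 12k + 12
11k - 12k = 12 - 22
-1k = -10
k = -10/-1 = 10
A = 1×10 = 10, B = 2×10 = 20
= A = 10, B = 20

A = 10, B = 20


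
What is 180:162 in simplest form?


GCD(180, 162) = 18
180/18 : 162/18
= 10:9

10:9


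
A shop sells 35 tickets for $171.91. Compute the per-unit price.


Unit rate = total / quantity
= 171.91 / 35
= $4.91 per unit

$4.91 per unit


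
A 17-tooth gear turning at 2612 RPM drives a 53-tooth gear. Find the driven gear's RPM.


Gear ratio = 17:53 = 17:53
RPM_B = RPM_A × (teeth_A / teeth_B)
= 2612 × (17/53)
= 837.8 RPM

837.8 RPM


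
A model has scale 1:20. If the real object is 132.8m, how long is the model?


Model size = real / scale
= 132.8 / 20
= 6.6400 m

6.6400 m


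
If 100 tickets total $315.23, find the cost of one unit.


Unit rate = total / quantity
= 315.23 / 100
= $3.15 per unit

$3.15 per unit


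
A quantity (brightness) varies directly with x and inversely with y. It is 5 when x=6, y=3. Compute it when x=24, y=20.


z = k·x/y
Solve for k using the known point: k = z·y/x = 5×3/6 = 15/6 = 2.5000
Now evaluate at x=24, y=20:
z = k × 24 / 20 = (15 × 24) / (6 × 20) = 360/120
= 3.0000

3.0000


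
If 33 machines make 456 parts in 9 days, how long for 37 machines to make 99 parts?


Days ∝ work / workers, so d₂ = d₁ × (m₁/m₂) × (w₂/w₁)
Workers factor (inverse): 33/37 ≈ 0.8919
Work factor (direct): 99/456 ≈ 0.2171
d₂ = 9 × 33/37 × 99/456 = (9 × 33 × 99) / (37 × 456) = 29403/16872
≈ 1.74 days

1.74 days


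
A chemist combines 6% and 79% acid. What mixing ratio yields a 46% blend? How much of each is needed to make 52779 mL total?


Let x parts of 6% mix with y parts of 79%.
6x + 79y = 46(x + y)
6x + 79y = 46x + 46y
x(6 - 46) = y(46 - 79)
x/y = (79 - 46)/(46 - 6) = 33/40
Simplify: 33:40
Total parts = 73; one part = 52779/73 = 723.00 mL
6% solution: 33×723.00 = 23859.00 mL
79% solution: 40×723.00 = 28920.00 mL
= ratio 33:40; 23859.00 mL and 28920.00 mL

ratio 33:40; 23859.00 mL and 28920.00 mL


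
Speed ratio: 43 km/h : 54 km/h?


Ratio = 43:54
GCD = 1
Simplified = 43:54
Time ratio (same distance) = 54:43
Speed ratio = 43:54

43:54


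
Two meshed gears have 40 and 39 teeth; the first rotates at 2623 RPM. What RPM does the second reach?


Gear ratio = 40:39 = 40:39
RPM_B = RPM_A × (teeth_A / teeth_B)
= 2623 × (40/39)
= 2690.3 RPM

2690.3 RPM


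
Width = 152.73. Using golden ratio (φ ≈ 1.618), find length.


φ = (1 + √5) / 2 ≈ 1.618
Length = width × φ = 152.73 × 1.618 = 247.11714
≈ 247.12

247.12


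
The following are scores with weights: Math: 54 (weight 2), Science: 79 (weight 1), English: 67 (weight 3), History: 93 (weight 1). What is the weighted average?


Numerator = 54×2 + 79×1 + 67×3 + 93×1
= 108 + 79 + 201 + 93
= 481
Total weight = 7
Weighted avg = 481/7
= 68.71

68.71


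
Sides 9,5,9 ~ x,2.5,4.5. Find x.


Scale factor = 2.5/5 = 0.5
Missing side = 9 × 0.5
= 4.5

4.5


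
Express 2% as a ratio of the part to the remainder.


2% means 2 parts out of 100; remainder = 98
Part : remainder = 2:98
GCD = 2
= 1:49

1:49


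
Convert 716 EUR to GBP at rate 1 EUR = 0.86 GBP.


Amount × rate = 716 × 0.86
= 615.76 GBP

615.76 GBP


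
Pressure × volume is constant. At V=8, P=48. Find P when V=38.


Inverse proportion: x × y = constant
k = 8 × 48 = 384
y₂ = k / 38 = 384 / 38
= 10.11

10.11


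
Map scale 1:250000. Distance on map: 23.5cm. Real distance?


Real distance = map distance × scale
= 23.5cm × 250000
= 5875000 cm = 58750.0 m
= 58.750 km

58.750 km


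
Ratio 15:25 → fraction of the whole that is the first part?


Total parts = 15 + 25 = 40
First part: 15/40 = 3/8
= 3/8

3/8


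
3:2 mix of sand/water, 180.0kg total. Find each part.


Total parts = 3 + 2 = 5
sand: 180.0 × 3/5 = 108.0kg
water: 180.0 × 2/5 = 72.0kg
= 108.0kg and 72.0kg

108.0kg and 72.0kg


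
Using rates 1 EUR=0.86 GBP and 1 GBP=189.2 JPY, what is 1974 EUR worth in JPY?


Step 1: 1974 EUR × 0.86 = 1697.64 GBP
Step 2: 1697.64 GBP × 189.2 = 321193.49 JPY
Implied rate EUR→JPY = 0.86 × 189.2 = 162.7120
= 321193.49 JPY

321193.49 JPY


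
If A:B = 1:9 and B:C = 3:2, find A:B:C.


Match B: multiply A:B by 3 → 3:27
Multiply B:C by 9 → 27:18
Combined: 3:27:18
GCD = 3
= 1:9:6

1:9:6


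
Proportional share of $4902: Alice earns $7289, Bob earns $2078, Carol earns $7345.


Total income = 7289 + 2078 + 7345 = $16712
Alice: $4902 × 7289/16712 = $2138.03
Bob: $4902 × 2078/16712 = $609.52
Carol: $4902 × 7345/16712 = $2154.45
= Alice: $2138.03, Bob: $609.52, Carol: $2154.45

Alice: $2138.03, Bob: $609.52, Carol: $2154.45


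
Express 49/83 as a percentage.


Percentage = (part / whole) × 100
= (49 / 83) × 100
≈ 59.04%

59.04%


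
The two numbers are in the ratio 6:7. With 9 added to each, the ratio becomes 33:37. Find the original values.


Let A = 6k, B = 7k.
(6k + 9) / (7k + 9) = 33/37
Cross-multiply: 37(6k + 9) = 33(7k + 9)
222k + 333 = 231k + 297
222k - 231k = 297 - 333
-9k = -36
k = -36/-9 = 4
A = 6×4 = 24, B = 7×4 = 28
= A = 24, B = 28

A = 24, B = 28


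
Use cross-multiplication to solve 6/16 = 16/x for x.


Cross multiply: 6 × x = 16 × 16
6x = 256
x = 256 / 6
= 42.67

42.67


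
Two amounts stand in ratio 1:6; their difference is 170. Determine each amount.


Let A = 1k, B = 6k.
6k - 1k = 170
5k = 170 → k = 170/5 = 34
A = 1×34 = 34, B = 6×34 = 204
= A = 34, B = 204

A = 34, B = 204


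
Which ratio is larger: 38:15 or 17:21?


38/15 = 2.5333
17/21 = 0.8095
2.5333 > 0.8095, so 38:15 is greater
= 38:15

38:15


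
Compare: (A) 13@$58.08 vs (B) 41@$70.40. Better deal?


Deal A: $58.08/13 = $4.4677/unit
Deal B: $70.40/41 = $1.7171/unit
B is cheaper per unit
= Deal B

Deal B


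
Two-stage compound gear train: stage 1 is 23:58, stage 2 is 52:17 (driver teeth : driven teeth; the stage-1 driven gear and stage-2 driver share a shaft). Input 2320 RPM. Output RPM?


Stage 1: RPM_B = RPM_A × t_A/t_B = 2320 × 23/58 = 53360/58 = 920.00
B and C share a shaft → RPM_C = RPM_B
Stage 2: RPM_D = RPM_C × t_C/t_D = RPM_A × (t_A×t_C)/(t_B×t_D)
Overall ratio = (23×52)/(58×17) = 1196/986
RPM_D = 2320 × 1196/986 = 2774720/986
≈ 2814.12 RPM

2814.12 RPM


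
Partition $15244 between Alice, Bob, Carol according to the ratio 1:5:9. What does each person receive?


Total parts = 1 + 5 + 9 = 15
Alice: 15244 × 1/15 = 1016.27
Bob: 15244 × 5/15 = 5081.33
Carol: 15244 × 9/15 = 9146.40
= Alice: $1016.27, Bob: $5081.33, Carol: $9146.40

Alice: $1016.27, Bob: $5081.33, Carol: $9146.40


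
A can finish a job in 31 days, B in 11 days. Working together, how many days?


Rate of A = 1/31 per day
Rate of B = 1/11 per day
Combined rate = 1/31 + 1/11 = 42/341 ≈ 0.1232 per day
Days = 1 / combined rate = 341/42
≈ 8.12 days

8.12 days


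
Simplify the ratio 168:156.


GCD(168, 156) = 12
168/12 : 156/12
= 14:13

14:13


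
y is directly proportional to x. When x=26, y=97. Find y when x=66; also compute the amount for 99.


Direct proportion: y/x = constant
k = 97/26 ≈ 3.7308
y at x=66: k × 66 = 97 × 66 / 26 = 6402/26 ≈ 246.23
y at x=99: k × 99 = 97 × 99 / 26 = 9603/26 ≈ 369.35
= 246.23 and 369.35

246.23 and 369.35


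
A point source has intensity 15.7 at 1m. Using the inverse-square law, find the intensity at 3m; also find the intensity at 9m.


I₁d₁² = I₂d₂²
I at 3m = 15.7 × (1/3)² = 15.7 × 1/9 = 15.7/9 ≈ 1.7444
I at 9m = 15.7 × (1/9)² = 15.7 × 1/81 = 15.7/81 ≈ 0.1938
= 1.7444 and 0.1938

1.7444 and 0.1938


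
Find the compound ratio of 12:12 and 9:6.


Compound ratio = (12×9) : (12×6)
= 108:72
GCD = 36
= 3:2

3:2


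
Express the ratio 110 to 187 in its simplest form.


GCD(110, 187) = 11
110/11 : 187/11
= 10:17

10:17


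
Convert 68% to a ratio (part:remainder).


68% means 68 parts out of 100; remainder = 32
Part : remainder = 68:32
GCD = 4
= 17:8

17:8


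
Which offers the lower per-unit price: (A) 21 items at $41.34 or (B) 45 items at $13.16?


Deal A: $41.34/21 = $1.9686/unit
Deal B: $13.16/45 = $0.2924/unit
B is cheaper per unit
= Deal B

Deal B


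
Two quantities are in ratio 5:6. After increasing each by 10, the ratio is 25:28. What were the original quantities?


Let A = 5k, B = 6k.
(5k + 10) / (6k + 10) = 25/28
Cross-multiply: 28(5k + 10) = 25(6k + 10)
140k + 280 = 150k + 250
140k - 150k = 250 - 280
-10k = -30
k = -30/-10 = 3
A = 5×3 = 15, B = 6×3 = 18
= A = 15, B = 18

A = 15, B = 18


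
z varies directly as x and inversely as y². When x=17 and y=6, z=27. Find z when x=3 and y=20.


z = k·x/y²
Solve for k using the known point: k = z·y²/x = 27×36/17 = 972/17 ≈ 57.1765
Now evaluate at x=3, y=20:
z = k × 3 / 400 = (972 × 3) / (17 × 400) = 2916/6800
≈ 0.4288

0.4288


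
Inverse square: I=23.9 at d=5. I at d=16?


I₁d₁² = I₂d₂²
I₂ = I₁ × (d₁/d₂)²
= 23.9 × (5/16)²
= 23.9 × 25/256
= 597.5/256
≈ 2.3340

2.3340


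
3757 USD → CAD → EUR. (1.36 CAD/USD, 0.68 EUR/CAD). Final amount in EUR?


Step 1: 3757 USD × 1.36 = 5109.52 CAD
Step 2: 5109.52 CAD × 0.68 = 3474.47 EUR
Implied rate USD→EUR = 1.36 × 0.68 = 0.9248
= 3474.47 EUR

3474.47 EUR


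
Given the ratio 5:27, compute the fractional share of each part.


Total parts = 5 + 27 = 32
First part: 5/32 = 5/32
Second part: 27/32 = 27/32
= 5/32 and 27/32

5/32 and 27/32


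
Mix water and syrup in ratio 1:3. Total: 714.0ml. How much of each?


Total parts = 1 + 3 = 4
water: 714.0 × 1/4 = 178.5ml
syrup: 714.0 × 3/4 = 535.5ml
= 178.5ml and 535.5ml

178.5ml and 535.5ml


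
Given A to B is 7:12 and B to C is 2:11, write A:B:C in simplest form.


Match B: multiply A:B by 2 → 14:24
Multiply B:C by 12 → 24:132
Combined: 14:24:132
GCD = 2
= 7:12:66

7:12:66


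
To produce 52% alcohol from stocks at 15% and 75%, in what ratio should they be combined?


Let x parts of 15% mix with y parts of 75%.
15x + 75y = 52(x + y)
15x + 75y = 52x + 52y
x(15 - 52) = y(52 - 75)
x/y = (75 - 52)/(52 - 15) = 23/37
Simplify: 23:37
= 23:37

23:37


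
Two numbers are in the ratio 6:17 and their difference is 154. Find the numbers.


Let A = 6k, B = 17k.
17k - 6k = 154
11k = 154 → k = 154/11 = 14
A = 6×14 = 84, B = 17×14 = 238
= A = 84, B = 238

A = 84, B = 238


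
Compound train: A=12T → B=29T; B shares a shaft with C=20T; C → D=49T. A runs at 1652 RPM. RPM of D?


Stage 1: RPM_B = RPM_A × t_A/t_B = 1652 × 12/29 = 19824/29 ≈ 683.59
B and C share a shaft → RPM_C = RPM_B
Stage 2: RPM_D = RPM_C × t_C/t_D = RPM_A × (t_A×t_C)/(t_B×t_D)
Overall ratio = (12×20)/(29×49) = 240/1421
RPM_D = 1652 × 240/1421 = 396480/1421
≈ 279.01 RPM

279.01 RPM


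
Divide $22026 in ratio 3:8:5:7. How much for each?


Total parts = 3 + 8 + 5 + 7 = 23
Part 1: 22026 × 3/23 = 2872.96
Part 2: 22026 × 8/23 = 7661.22
Part 3: 22026 × 5/23 = 4788.26
Part 4: 22026 × 7/23 = 6703.57
= Part 1: $2872.96, Part 2: $7661.22, Part 3: $4788.26, Part 4: $6703.57

Part 1: $2872.96, Part 2: $7661.22, Part 3: $4788.26, Part 4: $6703.57


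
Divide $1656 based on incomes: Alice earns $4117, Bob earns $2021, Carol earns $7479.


Total income = 4117 + 2021 + 7479 = $13617
Alice: $1656 × 4117/13617 = $500.68
Bob: $1656 × 2021/13617 = $245.78
Carol: $1656 × 7479/13617 = $909.54
= Alice: $500.68, Bob: $245.78, Carol: $909.54

Alice: $500.68, Bob: $245.78, Carol: $909.54


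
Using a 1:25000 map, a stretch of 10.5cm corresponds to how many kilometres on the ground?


Real distance = map distance × scale
= 10.5cm × 25000
= 262500 cm = 2625.0 m
= 2.625 km

2.625 km


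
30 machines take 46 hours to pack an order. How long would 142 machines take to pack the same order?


Inverse proportion: x × y = constant
k = 30 × 46 = 1380
y₂ = k / 142 = 1380 / 142
= 9.72

9.72


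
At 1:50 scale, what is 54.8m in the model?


Model size = real / scale
= 54.8 / 50
= 1.0960 m

1.0960 m


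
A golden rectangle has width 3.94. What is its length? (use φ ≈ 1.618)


φ = (1 + √5) / 2 ≈ 1.618
Length = width × φ = 3.94 × 1.618 = 6.37492
≈ 6.37

6.37


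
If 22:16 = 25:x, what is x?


Cross multiply: 22 × x = 16 × 25
22x = 400
x = 400 / 22
= 18.18

18.18


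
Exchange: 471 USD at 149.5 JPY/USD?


Amount × rate = 471 × 149.5
= 70414.50 JPY

70414.50 JPY


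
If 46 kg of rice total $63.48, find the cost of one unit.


Unit rate = total / quantity
= 63.48 / 46
= $1.38 per unit

$1.38 per unit


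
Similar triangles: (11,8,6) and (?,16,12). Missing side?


Scale factor = 16/8 = 2
Missing side = 11 × 2
= 22.0

22.0


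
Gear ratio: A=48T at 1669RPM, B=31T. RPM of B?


Gear ratio = 48:31 = 48:31
RPM_B = RPM_A × (teeth_A / teeth_B)
= 1669 × (48/31)
= 2584.3 RPM

2584.3 RPM


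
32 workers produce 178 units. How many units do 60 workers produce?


Direct proportion: y/x = constant
k = 178/32 = 5.5625
y₂ = k × 60 = 178 × 60 / 32 = 10680/32
= 333.75

333.75


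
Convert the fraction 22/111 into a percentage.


Percentage = (part / whole) × 100
= (22 / 111) × 100
≈ 19.82%

19.82%


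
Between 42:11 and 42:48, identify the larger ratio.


42/11 = 3.8182
42/48 = 0.8750
3.8182 > 0.8750, so 42:11 is greater
= 42:11

42:11


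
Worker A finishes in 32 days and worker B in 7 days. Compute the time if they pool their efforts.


Rate of A = 1/32 per day
Rate of B = 1/7 per day
Combined rate = 1/32 + 1/7 = 39/224 ≈ 0.1741 per day
Days = 1 / combined rate = 224/39
≈ 5.74 days

5.74 days


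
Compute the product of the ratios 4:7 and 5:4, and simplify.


Compound ratio = (4×5) : (7×4)
= 20:28
GCD = 4
= 5:7

5:7


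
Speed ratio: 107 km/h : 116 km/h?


Ratio = 107:116
GCD = 1
Simplified = 107:116
Time ratio (same distance) = 116:107
Speed ratio = 107:116

107:116


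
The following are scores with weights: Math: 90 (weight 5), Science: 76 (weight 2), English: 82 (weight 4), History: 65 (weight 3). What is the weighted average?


Numerator = 90×5 + 76×2 + 82×4 + 65×3
= 450 + 152 + 328 + 195
= 1125
Total weight = 14
Weighted avg = 1125/14
= 80.36

80.36


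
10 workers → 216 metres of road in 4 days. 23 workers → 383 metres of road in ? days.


Days ∝ work / workers, so d₂ = d₁ × (m₁/m₂) × (w₂/w₁)
Workers factor (inverse): 10/23 ≈ 0.4348
Work factor (direct): 383/216 ≈ 1.7731
d₂ = 4 × 10/23 × 383/216 = (4 × 10 × 383) / (23 × 216) = 15320/4968
≈ 3.08 days

3.08 days


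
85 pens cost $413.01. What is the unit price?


Unit rate = total / quantity
= 413.01 / 85
= $4.86 per unit

$4.86 per unit


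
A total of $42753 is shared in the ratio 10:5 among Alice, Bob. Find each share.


Total parts = 10 + 5 = 15
Alice: 42753 × 10/15 = 28502.00
Bob: 42753 × 5/15 = 14251.00
= Alice: $28502.00, Bob: $14251.00

Alice: $28502.00, Bob: $14251.00


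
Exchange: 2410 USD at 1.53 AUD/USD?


Amount × rate = 2410 × 1.53
= 3687.30 AUD

3687.30 AUD


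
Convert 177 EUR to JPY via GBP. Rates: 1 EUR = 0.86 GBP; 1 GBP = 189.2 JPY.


Step 1: 177 EUR × 0.86 = 152.22 GBP
Step 2: 152.22 GBP × 189.2 = 28800.02 JPY
Implied rate EUR→JPY = 0.86 × 189.2 = 162.7120
= 28800.02 JPY

28800.02 JPY


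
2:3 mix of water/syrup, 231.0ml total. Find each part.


Total parts = 2 + 3 = 5
water: 231.0 × 2/5 = 92.4ml
syrup: 231.0 × 3/5 = 138.6ml
= 92.4ml and 138.6ml

92.4ml and 138.6ml


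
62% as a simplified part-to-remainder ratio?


62% means 62 parts out of 100; remainder = 38
Part : remainder = 62:38
GCD = 2
= 31:19

31:19


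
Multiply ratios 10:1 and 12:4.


Compound ratio = (10×12) : (1×4)
= 120:4
GCD = 4
= 30:1

30:1


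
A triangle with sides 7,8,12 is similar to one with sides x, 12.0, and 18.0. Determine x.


Scale factor = 12.0/8 = 1.5
Missing side = 7 × 1.5
= 10.5

10.5


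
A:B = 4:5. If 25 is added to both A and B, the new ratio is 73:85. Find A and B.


Let A = 4k, B = 5k.
(4k + 25) / (5k + 25) = 73/85
Cross-multiply: 85(4k + 25) = 73(5k + 25)
340k + 2125 = 365k + 1825
340k - 365k = 1825 - 2125
-25k = -300
k = -300/-25 = 12
A = 4×12 = 48, B = 5×12 = 60
= A = 48, B = 60

A = 48, B = 60


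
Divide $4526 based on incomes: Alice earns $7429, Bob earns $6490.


Total income = 7429 + 6490 = $13919
Alice: $4526 × 7429/13919 = $2415.67
Bob: $4526 × 6490/13919 = $2110.33
= Alice: $2415.67, Bob: $2110.33

Alice: $2415.67, Bob: $2110.33


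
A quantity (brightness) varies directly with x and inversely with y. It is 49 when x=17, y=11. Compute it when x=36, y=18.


z = k·x/y
Solve for k using the known point: k = z·y/x = 49×11/17 = 539/17 ≈ 31.7059
Now evaluate at x=36, y=18:
z = k × 36 / 18 = (539 × 36) / (17 × 18) = 19404/306
≈ 63.4118

63.4118


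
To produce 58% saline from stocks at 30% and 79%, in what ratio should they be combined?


Let x parts of 30% mix with y parts of 79%.
30x + 79y = 58(x + y)
30x + 79y = 58x + 58y
x(30 - 58) = y(58 - 79)
x/y = (79 - 58)/(58 - 30) = 21/28
Simplify: 3:4
= 3:4

3:4


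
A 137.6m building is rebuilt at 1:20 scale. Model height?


Model size = real / scale
= 137.6 / 20
= 6.8800 m

6.8800 m


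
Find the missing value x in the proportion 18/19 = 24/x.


Cross multiply: 18 × x = 19 × 24
18x = 456
x = 456 / 18
= 25.33

25.33


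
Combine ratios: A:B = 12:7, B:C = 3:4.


Match B: multiply A:B by 3 → 36:21
Multiply B:C by 7 → 21:28
Combined: 36:21:28
GCD = 1
= 36:21:28

36:21:28


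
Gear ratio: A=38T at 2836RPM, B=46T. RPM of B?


Gear ratio = 38:46 = 19:23
RPM_B = RPM_A × (teeth_A / teeth_B)
= 2836 × (38/46)
= 2342.8 RPM

2342.8 RPM


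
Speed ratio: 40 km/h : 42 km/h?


Ratio = 40:42
GCD = 2
Simplified = 20:21
Time ratio (same distance) = 21:20
Speed ratio = 20:21

20:21


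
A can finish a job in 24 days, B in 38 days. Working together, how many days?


Rate of A = 1/24 per day
Rate of B = 1/38 per day
Combined rate = 1/24 + 1/38 = 62/912 ≈ 0.0680 per day
Days = 1 / combined rate = 912/62
≈ 14.71 days

14.71 days


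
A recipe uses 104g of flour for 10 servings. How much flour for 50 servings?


Direct proportion: y/x = constant
k = 104/10 = 10.4000
y₂ = k × 50 = 104 × 50 / 10 = 5200/10
= 520.00

520.00


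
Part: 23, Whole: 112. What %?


Percentage = (part / whole) × 100
= (23 / 112) × 100
≈ 20.54%

20.54%


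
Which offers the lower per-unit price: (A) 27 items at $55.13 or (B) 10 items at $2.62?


Deal A: $55.13/27 = $2.0419/unit
Deal B: $2.62/10 = $0.2620/unit
B is cheaper per unit
= Deal B

Deal B


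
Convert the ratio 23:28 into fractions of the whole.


Total parts = 23 + 28 = 51
First part: 23/51 = 23/51
Second part: 28/51 = 28/51
= 23/51 and 28/51

23/51 and 28/51


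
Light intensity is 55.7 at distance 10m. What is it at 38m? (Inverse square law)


I₁d₁² = I₂d₂²
I₂ = I₁ × (d₁/d₂)²
= 55.7 × (10/38)²
= 55.7 × 100/1444
= 5570/1444
≈ 3.8573

3.8573


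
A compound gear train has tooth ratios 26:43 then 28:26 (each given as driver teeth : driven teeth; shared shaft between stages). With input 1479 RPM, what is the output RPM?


Stage 1: RPM_B = RPM_A × t_A/t_B = 1479 × 26/43 = 38454/43 ≈ 894.28
B and C share a shaft → RPM_C = RPM_B
Stage 2: RPM_D = RPM_C × t_C/t_D = RPM_A × (t_A×t_C)/(t_B×t_D)
Overall ratio = (26×28)/(43×26) = 728/1118
RPM_D = 1479 × 728/1118 = 1076712/1118
≈ 963.07 RPM

963.07 RPM


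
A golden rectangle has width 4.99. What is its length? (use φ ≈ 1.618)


φ = (1 + √5) / 2 ≈ 1.618
Length = width × φ = 4.99 × 1.618 = 8.07382
≈ 8.07

8.07


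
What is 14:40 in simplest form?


GCD(14, 40) = 2
14/2 : 40/2
= 7:20

7:20


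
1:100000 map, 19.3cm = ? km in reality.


Real distance = map distance × scale
= 19.3cm × 100000
= 1930000 cm = 19300.0 m
= 19.300 km

19.300 km


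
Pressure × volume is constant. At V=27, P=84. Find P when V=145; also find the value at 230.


Inverse proportion: x × y = constant
k = 27 × 84 = 2268
At x=145: k/145 = 15.64
At x=230: k/230 = 9.86
= 15.64 and 9.86

15.64 and 9.86


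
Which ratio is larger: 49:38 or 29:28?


49/38 = 1.2895
29/28 = 1.0357
1.2895 > 1.0357, so 49:38 is greater
= 49:38

49:38


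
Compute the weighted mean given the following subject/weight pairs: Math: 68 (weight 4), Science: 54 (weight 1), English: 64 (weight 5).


Numerator = 68×4 + 54×1 + 64×5
= 272 + 54 + 320
= 646
Total weight = 10
Weighted avg = 646/10
= 64.60

64.60


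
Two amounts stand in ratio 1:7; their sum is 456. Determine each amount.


Let A = 1k, B = 7k.
1k + 7k = 456
8k = 456 → k = 456/8 = 57
A = 1×57 = 57, B = 7×57 = 399
= A = 57, B = 399

A = 57, B = 399


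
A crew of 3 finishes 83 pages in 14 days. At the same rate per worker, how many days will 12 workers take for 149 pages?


Days ∝ work / workers, so d₂ = d₁ × (m₁/m₂) × (w₂/w₁)
Workers factor (inverse): 3/12 = 0.2500
Work factor (direct): 149/83 ≈ 1.7952
d₂ = 14 × 3/12 × 149/83 = (14 × 3 × 149) / (12 × 83) = 6258/996
≈ 6.28 days

6.28 days


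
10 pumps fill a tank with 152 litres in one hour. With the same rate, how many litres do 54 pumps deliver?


Direct proportion: y/x = constant
k = 152/10 = 15.2000
y₂ = k × 54 = 152 × 54 / 10 = 8208/10
= 820.80

820.80


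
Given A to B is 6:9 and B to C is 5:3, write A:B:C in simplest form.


Match B: multiply A:B by 5 → 30:45
Multiply B:C by 9 → 45:27
Combined: 30:45:27
GCD = 3
= 10:15:9

10:15:9


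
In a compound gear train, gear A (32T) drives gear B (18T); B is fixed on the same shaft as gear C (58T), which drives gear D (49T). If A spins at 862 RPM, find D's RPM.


Stage 1: RPM_B = RPM_A × t_A/t_B = 862 × 32/18 = 27584/18 ≈ 1532.44
B and C share a shaft → RPM_C = RPM_B
Stage 2: RPM_D = RPM_C × t_C/t_D = RPM_A × (t_A×t_C)/(t_B×t_D)
Overall ratio = (32×58)/(18×49) = 1856/882
RPM_D = 862 × 1856/882 = 1599872/882
≈ 1813.91 RPM

1813.91 RPM


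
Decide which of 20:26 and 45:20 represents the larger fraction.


20/26 = 0.7692
45/20 = 2.2500
0.7692 < 2.2500, so 20:26 is less
= 45:20

45:20


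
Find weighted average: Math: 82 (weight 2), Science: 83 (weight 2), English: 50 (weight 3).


Numerator = 82×2 + 83×2 + 50×3
= 164 + 166 + 150
= 480
Total weight = 7
Weighted avg = 480/7
= 68.57

68.57


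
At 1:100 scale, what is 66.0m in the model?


Model size = real / scale
= 66.0 / 100
= 0.6600 m

0.6600 m


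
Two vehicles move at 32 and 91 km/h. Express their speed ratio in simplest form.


Ratio = 32:91
GCD = 1
Simplified = 32:91
Time ratio (same distance) = 91:32
Speed ratio = 32:91

32:91


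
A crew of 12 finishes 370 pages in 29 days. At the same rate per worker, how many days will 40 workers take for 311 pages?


Days ∝ work / workers, so d₂ = d₁ × (m₁/m₂) × (w₂/w₁)
Workers factor (inverse): 12/40 = 0.3000
Work factor (direct): 311/370 ≈ 0.8405
d₂ = 29 × 12/40 × 311/370 = (29 × 12 × 311) / (40 × 370) = 108228/14800
≈ 7.31 days

7.31 days


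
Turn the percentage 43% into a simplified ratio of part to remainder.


43% means 43 parts out of 100; remainder = 57
Part : remainder = 43:57
GCD = 1
= 43:57

43:57


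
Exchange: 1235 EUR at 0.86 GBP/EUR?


Amount × rate = 1235 × 0.86
= 1062.10 GBP

1062.10 GBP


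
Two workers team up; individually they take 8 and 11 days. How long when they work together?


Rate of A = 1/8 per day
Rate of B = 1/11 per day
Combined rate = 1/8 + 1/11 = 19/88 ≈ 0.2159 per day
Days = 1 / combined rate = 88/19
≈ 4.63 days

4.63 days


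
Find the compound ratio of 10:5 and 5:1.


Compound ratio = (10×5) : (5×1)
= 50:5
GCD = 5
= 10:1

10:1


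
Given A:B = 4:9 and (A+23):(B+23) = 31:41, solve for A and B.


Let A = 4k, B = 9k.
(4k + 23) / (9k + 23) = 31/41
Cross-multiply: 41(4k + 23) = 31(9k + 23)
164k + 943 = 279k + 713
164k - 279k = 713 - 943
-115k = -230
k = -230/-115 = 2
A = 4×2 = 8, B = 9×2 = 18
= A = 8, B = 18

A = 8, B = 18


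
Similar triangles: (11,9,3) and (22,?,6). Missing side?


Scale factor = 22/11 = 2
Missing side = 9 × 2
= 18.0

18.0


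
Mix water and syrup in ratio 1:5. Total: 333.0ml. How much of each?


Total parts = 1 + 5 = 6
water: 333.0 × 1/6 = 55.5ml
syrup: 333.0 × 5/6 = 277.5ml
= 55.5ml and 277.5ml

55.5ml and 277.5ml


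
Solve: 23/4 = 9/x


Cross multiply: 23 × x = 4 × 9
23x = 36
x = 36 / 23
= 1.57

1.57


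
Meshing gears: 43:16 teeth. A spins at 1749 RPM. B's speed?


Gear ratio = 43:16 = 43:16
RPM_B = RPM_A × (teeth_A / teeth_B)
= 1749 × (43/16)
= 4700.4 RPM

4700.4 RPM


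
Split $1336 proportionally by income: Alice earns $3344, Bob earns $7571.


Total income = 3344 + 7571 = $10915
Alice: $1336 × 3344/10915 = $409.31
Bob: $1336 × 7571/10915 = $926.69
= Alice: $409.31, Bob: $926.69

Alice: $409.31, Bob: $926.69


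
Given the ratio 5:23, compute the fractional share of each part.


Total parts = 5 + 23 = 28
First part: 5/28 = 5/28
Second part: 23/28 = 23/28
= 5/28 and 23/28

5/28 and 23/28


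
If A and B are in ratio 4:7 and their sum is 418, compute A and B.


Let A = 4k, B = 7k.
4k + 7k = 418
11k = 418 → k = 418/11 = 38
A = 4×38 = 152, B = 7×38 = 266
= A = 152, B = 266

A = 152, B = 266


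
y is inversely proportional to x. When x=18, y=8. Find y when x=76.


Inverse proportion: x × y = constant
k = 18 × 8 = 144
y₂ = k / 76 = 144 / 76
= 1.89

1.89


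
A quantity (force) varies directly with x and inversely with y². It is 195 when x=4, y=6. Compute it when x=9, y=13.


z = k·x/y²
Solve for k using the known point: k = z·y²/x = 195×36/4 = 7020/4 = 1755.0000
Now evaluate at x=9, y=13:
z = k × 9 / 169 = (7020 × 9) / (4 × 169) = 63180/676
≈ 93.4615

93.4615


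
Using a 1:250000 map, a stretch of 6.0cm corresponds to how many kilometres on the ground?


Real distance = map distance × scale
= 6.0cm × 250000
= 1500000 cm = 15000.0 m
= 15.000 km

15.000 km


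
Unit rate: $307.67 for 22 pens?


Unit rate = total / quantity
= 307.67 / 22
= $13.99 per unit

$13.99 per unit


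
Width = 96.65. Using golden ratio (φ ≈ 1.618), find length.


φ = (1 + √5) / 2 ≈ 1.618
Length = width × φ = 96.65 × 1.618 = 156.3797
≈ 156.38

156.38


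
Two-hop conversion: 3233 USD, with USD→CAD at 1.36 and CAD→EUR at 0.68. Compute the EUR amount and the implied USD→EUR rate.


Step 1: 3233 USD × 1.36 = 4396.88 CAD
Step 2: 4396.88 CAD × 0.68 = 2989.88 EUR
Implied rate USD→EUR = 1.36 × 0.68 = 0.9248
= 2989.88 EUR; implied rate 0.9248 EUR/USD

2989.88 EUR; implied rate 0.9248 EUR/USD


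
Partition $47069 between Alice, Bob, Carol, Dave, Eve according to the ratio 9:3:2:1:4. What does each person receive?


Total parts = 9 + 3 + 2 + 1 + 4 = 19
Alice: 47069 × 9/19 = 22295.84
Bob: 47069 × 3/19 = 7431.95
Carol: 47069 × 2/19 = 4954.63
Dave: 47069 × 1/19 = 2477.32
Eve: 47069 × 4/19 = 9909.26
= Alice: $22295.84, Bob: $7431.95, Carol: $4954.63, Dave: $2477.32, Eve: $9909.26

Alice: $22295.84, Bob: $7431.95, Carol: $4954.63, Dave: $2477.32, Eve: $9909.26


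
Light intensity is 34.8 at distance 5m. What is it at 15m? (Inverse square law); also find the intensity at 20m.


I₁d₁² = I₂d₂²
I at 15m = 34.8 × (5/15)² = 34.8 × 25/225 = 870/225 ≈ 3.8667
I at 20m = 34.8 × (5/20)² = 34.8 × 25/400 = 870/400 = 2.1750
= 3.8667 and 2.1750

3.8667 and 2.1750


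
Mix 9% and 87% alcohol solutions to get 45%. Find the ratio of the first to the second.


Let x parts of 9% mix with y parts of 87%.
9x + 87y = 45(x + y)
9x + 87y = 45x + 45y
x(9 - 45) = y(45 - 87)
x/y = (87 - 45)/(45 - 9) = 42/36
Simplify: 7:6
= 7:6

7:6


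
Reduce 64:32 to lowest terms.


GCD(64, 32) = 32
64/32 : 32/32
= 2:1

2:1


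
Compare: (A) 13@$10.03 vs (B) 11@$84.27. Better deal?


Deal A: $10.03/13 = $0.7715/unit
Deal B: $84.27/11 = $7.6609/unit
A is cheaper per unit
= Deal A

Deal A


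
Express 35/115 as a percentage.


Percentage = (part / whole) × 100
= (35 / 115) × 100
≈ 30.43%

30.43%


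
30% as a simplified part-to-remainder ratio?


30% means 30 parts out of 100; remainder = 70
Part : remainder = 30:70
GCD = 10
= 3:7

3:7


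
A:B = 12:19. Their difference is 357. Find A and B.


Let A = 12k, B = 19k.
19k - 12k = 357
7k = 357 → k = 357/7 = 51
A = 12×51 = 612, B = 19×51 = 969
= A = 612, B = 969

A = 612, B = 969


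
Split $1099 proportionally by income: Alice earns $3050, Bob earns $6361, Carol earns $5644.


Total income = 3050 + 6361 + 5644 = $15055
Alice: $1099 × 3050/15055 = $222.65
Bob: $1099 × 6361/15055 = $464.35
Carol: $1099 × 5644/15055 = $412.01
= Alice: $222.65, Bob: $464.35, Carol: $412.01

Alice: $222.65, Bob: $464.35, Carol: $412.01


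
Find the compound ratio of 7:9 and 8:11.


Compound ratio = (7×8) : (9×11)
= 56:99
GCD = 1
= 56:99

56:99


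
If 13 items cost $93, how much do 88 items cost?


Direct proportion: y/x = constant
k = 93/13 ≈ 7.1538
y₂ = k × 88 = 93 × 88 / 13 = 8184/13
≈ 629.54

629.54


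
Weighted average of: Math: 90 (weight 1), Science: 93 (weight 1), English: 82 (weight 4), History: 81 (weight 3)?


Numerator = 90×1 + 93×1 + 82×4 + 81×3
= 90 + 93 + 328 + 243
= 754
Total weight = 9
Weighted avg = 754/9
= 83.78

83.78


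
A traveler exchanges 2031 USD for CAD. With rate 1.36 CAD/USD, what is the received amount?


Amount × rate = 2031 × 1.36
= 2762.16 CAD

2762.16 CAD


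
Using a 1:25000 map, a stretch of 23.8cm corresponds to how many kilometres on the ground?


Real distance = map distance × scale
= 23.8cm × 25000
= 595000 cm = 5950.0 m
= 5.950 km

5.950 km


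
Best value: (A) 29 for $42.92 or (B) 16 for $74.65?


Deal A: $42.92/29 = $1.4800/unit
Deal B: $74.65/16 = $4.6656/unit
A is cheaper per unit
= Deal A

Deal A


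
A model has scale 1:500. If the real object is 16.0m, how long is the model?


Model size = real / scale
= 16.0 / 500
= 0.0320 m

0.0320 m


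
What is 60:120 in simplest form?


GCD(60, 120) = 60
60/60 : 120/60
= 1:2

1:2


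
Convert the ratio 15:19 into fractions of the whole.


Total parts = 15 + 19 = 34
First part: 15/34 = 15/34
Second part: 19/34 = 19/34
= 15/34 and 19/34

15/34 and 19/34


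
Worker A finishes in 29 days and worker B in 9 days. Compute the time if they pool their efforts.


Rate of A = 1/29 per day
Rate of B = 1/9 per day
Combined rate = 1/29 + 1/9 = 38/261 ≈ 0.1456 per day
Days = 1 / combined rate = 261/38
≈ 6.87 days

6.87 days


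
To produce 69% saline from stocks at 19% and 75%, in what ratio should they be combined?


Let x parts of 19% mix with y parts of 75%.
19x + 75y = 69(x + y)
19x + 75y = 69x + 69y
x(19 - 69) = y(69 - 75)
x/y = (75 - 69)/(69 - 19) = 6/50
Simplify: 3:25
= 3:25

3:25


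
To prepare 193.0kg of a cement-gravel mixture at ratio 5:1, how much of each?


Total parts = 5 + 1 = 6
cement: 193.0 × 5/6 = 160.8kg
gravel: 193.0 × 1/6 = 32.2kg
= 160.8kg and 32.2kg

160.8kg and 32.2kg


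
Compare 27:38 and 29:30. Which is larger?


27/38 = 0.7105
29/30 = 0.9667
0.7105 < 0.9667, so 27:38 is less
= 29:30

29:30


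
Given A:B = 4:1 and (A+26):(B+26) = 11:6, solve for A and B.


Let A = 4k, B = 1k.
(4k + 26) / (1k + 26) = 11/6
Cross-multiply: 6(4k + 26) = 11(1k + 26)
24k + 156 = 11k + 286
24k - 11k = 286 - 156
13k = 130
k = 130/13 = 10
A = 4×10 = 40, B = 1×10 = 10
= A = 40, B = 10

A = 40, B = 10


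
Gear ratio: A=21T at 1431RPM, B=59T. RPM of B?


Gear ratio = 21:59 = 21:59
RPM_B = RPM_A × (teeth_A / teeth_B)
= 1431 × (21/59)
= 509.3 RPM

509.3 RPM


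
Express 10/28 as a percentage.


Percentage = (part / whole) × 100
= (10 / 28) × 100
≈ 35.71%

35.71%


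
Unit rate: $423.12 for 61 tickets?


Unit rate = total / quantity
= 423.12 / 61
= $6.94 per unit

$6.94 per unit


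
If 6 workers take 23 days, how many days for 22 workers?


Inverse proportion: x × y = constant
k = 6 × 23 = 138
y₂ = k / 22 = 138 / 22
= 6.27

6.27


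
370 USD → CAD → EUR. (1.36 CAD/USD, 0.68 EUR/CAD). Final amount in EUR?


Step 1: 370 USD × 1.36 = 503.20 CAD
Step 2: 503.20 CAD × 0.68 = 342.18 EUR
Implied rate USD→EUR = 1.36 × 0.68 = 0.9248
= 342.18 EUR

342.18 EUR


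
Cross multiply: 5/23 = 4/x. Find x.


Cross multiply: 5 × x = 23 × 4
5x = 92
x = 92 / 5
= 18.40

18.40


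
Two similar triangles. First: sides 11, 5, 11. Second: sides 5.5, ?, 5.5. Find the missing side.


Scale factor = 5.5/11 = 0.5
Missing side = 5 × 0.5
= 2.5

2.5


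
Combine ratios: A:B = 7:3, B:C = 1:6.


Match B: multiply A:B by 1 → 7:3
Multiply B:C by 3 → 3:18
Combined: 7:3:18
GCD = 1
= 7:3:18

7:3:18


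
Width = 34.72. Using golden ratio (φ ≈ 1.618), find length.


φ = (1 + √5) / 2 ≈ 1.618
Length = width × φ = 34.72 × 1.618 = 56.17696
≈ 56.18

56.18


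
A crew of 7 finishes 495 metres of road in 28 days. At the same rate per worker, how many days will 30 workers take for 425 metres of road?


Days ∝ work / workers, so d₂ = d₁ × (m₁/m₂) × (w₂/w₁)
Workers factor (inverse): 7/30 ≈ 0.2333
Work factor (direct): 425/495 ≈ 0.8586
d₂ = 28 × 7/30 × 425/495 = (28 × 7 × 425) / (30 × 495) = 83300/14850
≈ 5.61 days

5.61 days


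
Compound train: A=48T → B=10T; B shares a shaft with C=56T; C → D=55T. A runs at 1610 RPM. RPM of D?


Stage 1: RPM_B = RPM_A × t_A/t_B = 1610 × 48/10 = 77280/10 = 7728.00
B and C share a shaft → RPM_C = RPM_B
Stage 2: RPM_D = RPM_C × t_C/t_D = RPM_A × (t_A×t_C)/(t_B×t_D)
Overall ratio = (48×56)/(10×55) = 2688/550
RPM_D = 1610 × 2688/550 = 4327680/550
≈ 7868.51 RPM

7868.51 RPM
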